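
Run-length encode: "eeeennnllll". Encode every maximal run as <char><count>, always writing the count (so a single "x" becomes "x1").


String: "eeeennnllll"
Scanning for consecutive runs:
  'e' x 4
  'n' x 3
  'l' x 4
RLE = "e4n3l4"


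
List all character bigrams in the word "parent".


Word: "parent" (length 6)
Number of bigrams = 6 - 2 + 1 = 5
  Position 0: "pa"
  Position 1: "ar"
  Position 2: "re"
  Position 3: "en"
  Position 4: "nt"
Bigrams = "pa", "ar", "re", "en", "nt"


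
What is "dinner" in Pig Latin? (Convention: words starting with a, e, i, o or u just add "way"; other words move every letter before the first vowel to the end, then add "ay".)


Word: "dinner"
Starts with consonant(s) → move to end, add 'ay'
Consonant cluster: "d"
Pig Latin = "innerday"


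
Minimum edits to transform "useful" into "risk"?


Word 1: "useful" (length 6)
Word 2: "risk" (length 4)
One optimal edit sequence (insert/delete/substitute each cost 1):
  1. delete 'u'  (+1)
  2. delete 's'  (+1)
  3. substitute 'e' -> 'r'  (+1)
  4. substitute 'f' -> 'i'  (+1)
  5. substitute 'u' -> 's'  (+1)
  6. substitute 'l' -> 'k'  (+1)
Total edit operations: 6
Edit distance = 6


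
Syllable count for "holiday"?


Word: "holiday"
Syllable breakdown: hol-i-day
Counting: 3 parts
= 3 syllables


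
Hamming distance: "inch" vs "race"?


Comparing character by character (same length = 4):
  Pos 0: 'i' vs 'r' !=
  Pos 1: 'n' vs 'a' !=
  Pos 2: 'c' vs 'c' =
  Pos 3: 'h' vs 'e' !=
Hamming distance = 3


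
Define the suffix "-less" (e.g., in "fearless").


Suffix: -less
Example: fearless (fear + -less)
Meaning = without


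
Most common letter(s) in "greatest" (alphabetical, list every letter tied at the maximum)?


Word: "greatest"
Letter counts:
  'a': 1
  'e': 2
  'g': 1
  'r': 1
  's': 1
  't': 2
Maximum count = 2
Most frequent = 'e', 't' (2 times each)


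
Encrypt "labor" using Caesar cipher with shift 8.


Word: "labor"
Shift: 8
Each letter → (letter + shift) mod 26:
  'l' (11) + 8 = 19 → 't'
  'a' (0) + 8 = 8 → 'i'
  'b' (1) + 8 = 9 → 'j'
  'o' (14) + 8 = 22 → 'w'
  'r' (17) + 8 = 25 → 'z'
Result = "tijwz"


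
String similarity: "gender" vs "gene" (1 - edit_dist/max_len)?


Word 1: "gender" (length 6)
Word 2: "gene" (length 4)
One optimal edit sequence:
  1. keep 'g'
  2. keep 'e'
  3. keep 'n'
  4. delete 'd'  (+1)
  5. keep 'e'
  6. delete 'r'  (+1)
Edit distance = 2
Max length = max(6, 4) = 6
Similarity = 1 - 2/6
= 0.6667


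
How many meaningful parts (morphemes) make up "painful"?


Word: "painful"
Morphemes: pain / -ful
Each morpheme carries meaning
= 2 morphemes


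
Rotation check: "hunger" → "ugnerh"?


Word: "hunger", Candidate: "ugnerh"
Method: check if candidate is substring of word+word
"hungerhunger" contains "ugnerh"? No
Is rotation = No


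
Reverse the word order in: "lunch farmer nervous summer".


Original: "lunch farmer nervous summer"
Words (1..n): lunch | farmer | nervous | summer
Reversed (n..1): summer | nervous | farmer | lunch
Result = "summer nervous farmer lunch"


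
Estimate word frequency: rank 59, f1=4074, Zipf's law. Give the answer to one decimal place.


Zipf's law: f(r) = f(1) / r
f(1) = 4074
f(59) = 4074 / 59
= 69.1 occurrences


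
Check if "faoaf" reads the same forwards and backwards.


Word: "faoaf"
Reversed: "faoaf"
Forward == Backward? faoaf == faoaf
Palindrome = Yes


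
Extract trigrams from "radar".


Word: "radar" (length 5)
Number of trigrams = 5 - 3 + 1 = 3
  Position 0: "rad"
  Position 1: "ada"
  Position 2: "dar"
Trigrams = "rad", "ada", "dar"


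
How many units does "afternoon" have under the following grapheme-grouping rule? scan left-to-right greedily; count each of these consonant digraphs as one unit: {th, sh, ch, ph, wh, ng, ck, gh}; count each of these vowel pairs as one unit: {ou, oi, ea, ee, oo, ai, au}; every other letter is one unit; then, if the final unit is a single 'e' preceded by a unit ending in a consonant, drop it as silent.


Word: "afternoon" (9 letters)
Left-to-right scan:
  (1) 'a' (letter)
  (2) 'f' (letter)
  (3) 't' (letter)
  (4) 'e' (letter)
  (5) 'r' (letter)
  (6) 'n' (letter)
  (7) 'oo' (vowel-pair)
  (8) 'n' (letter)
Units from scan: 8
Sound units = 8 units


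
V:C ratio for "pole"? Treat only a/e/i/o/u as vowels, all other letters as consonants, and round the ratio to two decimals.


Word: "pole"
Vowels (a,e,i,o,u): 2
Consonants: 2
Ratio = 2/2
= 1.00


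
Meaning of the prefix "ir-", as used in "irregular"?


Prefix: ir-
Example: irregular = ir- + regular
Meaning = not


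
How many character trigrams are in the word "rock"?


Word: "rock" (length 4)
Number of 3-grams = length - 3 + 1 = 4 - 3 + 1
= 2


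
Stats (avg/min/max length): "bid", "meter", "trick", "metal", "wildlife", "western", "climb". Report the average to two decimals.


Lengths: "bid"=3, "meter"=5, "trick"=5, "metal"=5, "wildlife"=8, "western"=7, "climb"=5
Sum = 38, Count = 7
Average = 38/7 = 5.43
= avg=5.43, min=3, max=8


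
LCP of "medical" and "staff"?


Word 1: "medical"
Word 2: "staff"
Comparing from start:
  Pos 0: 'm' != 's' (stop)
LCP = "" (length 0)


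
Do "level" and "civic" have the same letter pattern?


Pattern of "level": [0, 1, 2, 1, 0]
Pattern of "civic": [0, 1, 2, 1, 0]
Patterns match
Same pattern = Yes


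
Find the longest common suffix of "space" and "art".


Word 1: "space"
Word 2: "art"
Comparing from end:
  Pos -1: 'e' != 't' (stop)
LCS = "" (length 0)


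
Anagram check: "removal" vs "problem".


Word 1: "removal" → sorted: aelmorv
Word 2: "problem" → sorted: belmopr
Same letters? aelmorv != belmopr
Anagram = No


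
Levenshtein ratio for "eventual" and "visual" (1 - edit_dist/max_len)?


Word 1: "eventual" (length 8)
Word 2: "visual" (length 6)
One optimal edit sequence:
  1. delete 'e'  (+1)
  2. keep 'v'
  3. delete 'e'  (+1)
  4. substitute 'n' -> 'i'  (+1)
  5. substitute 't' -> 's'  (+1)
  6. keep 'u'
  7. keep 'a'
  8. keep 'l'
Edit distance = 4
Max length = max(8, 6) = 8
Similarity = 1 - 4/8
= 0.5000


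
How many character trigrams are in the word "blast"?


Word: "blast" (length 5)
Number of 3-grams = length - 3 + 1 = 5 - 3 + 1
= 3


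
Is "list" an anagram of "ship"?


Word 1: "ship" → sorted: hips
Word 2: "list" → sorted: ilst
Same letters? hips != ilst
Anagram = No


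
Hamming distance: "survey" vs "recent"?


Comparing character by character (same length = 6):
  Pos 0: 's' vs 'r' !=
  Pos 1: 'u' vs 'e' !=
  Pos 2: 'r' vs 'c' !=
  Pos 3: 'v' vs 'e' !=
  Pos 4: 'e' vs 'n' !=
  Pos 5: 'y' vs 't' !=
Hamming distance = 6


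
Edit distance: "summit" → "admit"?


Word 1: "summit" (length 6)
Word 2: "admit" (length 5)
One optimal edit sequence (insert/delete/substitute each cost 1):
  1. delete 's'  (+1)
  2. substitute 'u' -> 'a'  (+1)
  3. substitute 'm' -> 'd'  (+1)
  4. keep 'm'
  5. keep 'i'
  6. keep 't'
Total edit operations: 3
Edit distance = 3


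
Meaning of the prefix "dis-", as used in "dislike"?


Prefix: dis-
Example: dislike (dis- + like)
Meaning = not / opposite


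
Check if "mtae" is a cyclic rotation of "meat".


Word: "meat", Candidate: "mtae"
Method: check if candidate is substring of word+word
"meatmeat" contains "mtae"? No
Is rotation = No


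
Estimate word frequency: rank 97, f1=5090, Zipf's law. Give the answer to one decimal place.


Zipf's law: f(r) = f(1) / r
f(1) = 5090
f(97) = 5090 / 97
= 52.5 occurrences


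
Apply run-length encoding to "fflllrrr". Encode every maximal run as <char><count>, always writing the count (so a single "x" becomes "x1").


String: "fflllrrr"
Scanning for consecutive runs:
  'f' x 2
  'l' x 3
  'r' x 3
RLE = "f2l3r3"


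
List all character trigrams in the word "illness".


Word: "illness" (length 7)
Number of trigrams = 7 - 3 + 1 = 5
  Position 0: "ill"
  Position 1: "lln"
  Position 2: "lne"
  Position 3: "nes"
  Position 4: "ess"
Trigrams = "ill", "lln", "lne", "nes", "ess"


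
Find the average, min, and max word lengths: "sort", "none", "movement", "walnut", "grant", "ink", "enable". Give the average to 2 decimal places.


Lengths: "sort"=4, "none"=4, "movement"=8, "walnut"=6, "grant"=5, "ink"=3, "enable"=6
Sum = 36, Count = 7
Average = 36/7 = 5.14
= avg=5.14, min=3, max=8


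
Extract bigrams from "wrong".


Word: "wrong" (length 5)
Number of bigrams = 5 - 2 + 1 = 4
  Position 0: "wr"
  Position 1: "ro"
  Position 2: "on"
  Position 3: "ng"
Bigrams = "wr", "ro", "on", "ng"


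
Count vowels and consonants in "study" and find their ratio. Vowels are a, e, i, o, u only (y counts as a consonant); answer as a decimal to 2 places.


Word: "study"
Vowels (a,e,i,o,u): 1
Consonants: 4
Ratio = 1/4
= 0.25


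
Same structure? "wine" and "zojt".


Pattern of "wine": [0, 1, 2, 3]
Pattern of "zojt": [0, 1, 2, 3]
Patterns match
Same pattern = Yes


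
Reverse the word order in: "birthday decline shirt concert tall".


Original: "birthday decline shirt concert tall"
Words (1..n): birthday | decline | shirt | concert | tall
Reversed (n..1): tall | concert | shirt | decline | birthday
Result = "tall concert shirt decline birthday"


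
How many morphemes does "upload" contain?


Word: "upload"
Morphemes: up- | load
Each morpheme carries meaning
= 2 morphemes


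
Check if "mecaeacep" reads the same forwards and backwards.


Word: "mecaeacep"
Reversed: "pecaeacem"
Forward == Backward? mecaeacep != pecaeacem
Palindrome = No


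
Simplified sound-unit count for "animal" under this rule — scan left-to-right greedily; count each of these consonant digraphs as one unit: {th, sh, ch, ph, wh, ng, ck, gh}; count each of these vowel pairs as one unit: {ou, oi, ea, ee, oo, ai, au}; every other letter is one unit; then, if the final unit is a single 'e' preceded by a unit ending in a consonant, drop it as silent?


Word: "animal" (6 letters)
Left-to-right scan:
  1. 'a' (letter)
  2. 'n' (letter)
  3. 'i' (letter)
  4. 'm' (letter)
  5. 'a' (letter)
  6. 'l' (letter)
Units from scan: 6
Sound units = 6 units


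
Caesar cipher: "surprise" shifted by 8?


Word: "surprise"
Shift: 8
Each letter → (letter + shift) mod 26:
  's' (18) + 8 = 0 → 'a'
  'u' (20) + 8 = 2 → 'c'
  'r' (17) + 8 = 25 → 'z'
  'p' (15) + 8 = 23 → 'x'
  'r' (17) + 8 = 25 → 'z'
  'i' (8) + 8 = 16 → 'q'
  's' (18) + 8 = 0 → 'a'
  'e' (4) + 8 = 12 → 'm'
Result = "aczxzqam"


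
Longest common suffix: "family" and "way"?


Word 1: "family"
Word 2: "way"
Comparing from end:
  Pos -1: 'y' == 'y'
  Pos -2: 'l' != 'a' (stop)
LCS = "y" (length 1)


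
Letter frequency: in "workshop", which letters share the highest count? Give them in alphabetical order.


Word: "workshop"
Letter counts:
  'h': 1
  'k': 1
  'o': 2
  'p': 1
  'r': 1
  's': 1
  'w': 1
Maximum count = 2
Most frequent = 'o' (2 times each)


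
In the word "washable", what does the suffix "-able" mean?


Suffix: -able
Example: washable = wash + -able
Meaning = capable of


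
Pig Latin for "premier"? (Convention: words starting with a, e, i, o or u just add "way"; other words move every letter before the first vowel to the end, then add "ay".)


Word: "premier"
Starts with consonant(s) → move to end, add 'ay'
Consonant cluster: "pr"
Pig Latin = "emierpray"


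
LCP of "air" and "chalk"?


Word 1: "air"
Word 2: "chalk"
Comparing from start:
  Pos 0: 'a' != 'c' (stop)
LCP = "" (length 0)


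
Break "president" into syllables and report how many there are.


Word: "president"
Syllable breakdown: pres-i-dent
Counting: 3 parts
= 3 syllables


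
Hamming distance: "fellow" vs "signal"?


Comparing character by character (same length = 6):
  Pos 0: 'f' vs 's' !=
  Pos 1: 'e' vs 'i' !=
  Pos 2: 'l' vs 'g' !=
  Pos 3: 'l' vs 'n' !=
  Pos 4: 'o' vs 'a' !=
  Pos 5: 'w' vs 'l' !=
Hamming distance = 6


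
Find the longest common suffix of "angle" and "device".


Word 1: "angle"
Word 2: "device"
Comparing from end:
  Pos -1: 'e' == 'e'
  Pos -2: 'l' != 'c' (stop)
LCS = "e" (length 1)


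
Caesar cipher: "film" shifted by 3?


Word: "film"
Shift: 3
Each letter → (letter + shift) mod 26:
  'f' (5) + 3 = 8 → 'i'
  'i' (8) + 3 = 11 → 'l'
  'l' (11) + 3 = 14 → 'o'
  'm' (12) + 3 = 15 → 'p'
Result = "ilop"


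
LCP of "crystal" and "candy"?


Word 1: "crystal"
Word 2: "candy"
Comparing from start:
  Pos 0: 'c' == 'c'
  Pos 1: 'r' != 'a' (stop)
LCP = "c" (length 1)


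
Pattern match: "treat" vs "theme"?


Pattern of "treat": [0, 1, 2, 3, 0]
Pattern of "theme": [0, 1, 2, 3, 2]
Patterns do not match
Same pattern = No


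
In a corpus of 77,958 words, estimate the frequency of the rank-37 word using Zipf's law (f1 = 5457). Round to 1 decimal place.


Zipf's law: f(r) = f(1) / r
f(1) = 5457
f(37) = 5457 / 37
= 147.5 occurrences


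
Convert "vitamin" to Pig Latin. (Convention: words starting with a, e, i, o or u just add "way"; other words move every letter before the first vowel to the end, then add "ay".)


Word: "vitamin"
Starts with consonant(s) → move to end, add 'ay'
Consonant cluster: "v"
Pig Latin = "itaminvay"


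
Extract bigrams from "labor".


Word: "labor" (length 5)
Number of bigrams = 5 - 2 + 1 = 4
  Position 0: "la"
  Position 1: "ab"
  Position 2: "bo"
  Position 3: "or"
Bigrams = "la", "ab", "bo", "or"


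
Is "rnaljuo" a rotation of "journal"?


Word: "journal", Candidate: "rnaljuo"
Method: check if candidate is substring of word+word
"journaljournal" contains "rnaljuo"? No
Is rotation = No


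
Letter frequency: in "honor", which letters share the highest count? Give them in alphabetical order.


Word: "honor"
Letter counts:
  'h': 1
  'n': 1
  'o': 2
  'r': 1
Maximum count = 2
Most frequent = 'o' (2 times each)


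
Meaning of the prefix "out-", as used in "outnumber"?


Prefix: out-
Example: outnumber = out- + number
Meaning = surpass


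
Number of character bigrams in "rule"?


Word: "rule" (length 4)
Number of 2-grams = length - 2 + 1 = 4 - 2 + 1
= 3


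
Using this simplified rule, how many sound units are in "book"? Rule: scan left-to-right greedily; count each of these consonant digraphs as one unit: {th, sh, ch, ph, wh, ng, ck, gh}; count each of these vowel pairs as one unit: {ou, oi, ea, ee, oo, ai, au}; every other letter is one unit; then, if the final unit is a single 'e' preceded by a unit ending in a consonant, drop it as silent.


Word: "book" (4 letters)
Left-to-right scan:
  (1) 'b' (letter)
  (2) 'oo' (vowel-pair)
  (3) 'k' (letter)
Units from scan: 3
Sound units = 3 units


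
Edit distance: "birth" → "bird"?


Word 1: "birth" (length 5)
Word 2: "bird" (length 4)
One optimal edit sequence (insert/delete/substitute each cost 1):
  1. keep 'b'
  2. keep 'i'
  3. keep 'r'
  4. delete 't'  (+1)
  5. substitute 'h' -> 'd'  (+1)
Total edit operations: 2
Edit distance = 2


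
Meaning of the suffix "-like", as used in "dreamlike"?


Suffix: -like
As in: dreamlike -> dream + -like
Meaning = resembling


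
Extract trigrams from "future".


Word: "future" (length 6)
Number of trigrams = 6 - 3 + 1 = 4
  Position 0: "fut"
  Position 1: "utu"
  Position 2: "tur"
  Position 3: "ure"
Trigrams = "fut", "utu", "tur", "ure"


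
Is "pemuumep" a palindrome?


Word: "pemuumep"
Reversed: "pemuumep"
Forward == Backward? pemuumep == pemuumep
Palindrome = Yes


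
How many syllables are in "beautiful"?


Word: "beautiful"
Syllable breakdown: beau | ti | ful
Counting: 3 parts
= 3 syllables


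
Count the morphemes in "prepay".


Word: "prepay"
Morphemes: pre- | pay
Each morpheme carries meaning
= 2 morphemes


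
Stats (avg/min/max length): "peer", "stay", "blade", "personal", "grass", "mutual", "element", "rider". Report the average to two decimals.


Lengths: "peer"=4, "stay"=4, "blade"=5, "personal"=8, "grass"=5, "mutual"=6, "element"=7, "rider"=5
Sum = 44, Count = 8
Average = 44/8 = 5.50
= avg=5.50, min=4, max=8


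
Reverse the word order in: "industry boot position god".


Original: "industry boot position god"
Words (1..n): industry | boot | position | god
Reversed (n..1): god | position | boot | industry
Result = "god position boot industry"


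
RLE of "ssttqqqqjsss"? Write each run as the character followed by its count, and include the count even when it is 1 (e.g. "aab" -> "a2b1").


String: "ssttqqqqjsss"
Scanning for consecutive runs:
  's' x 2
  't' x 2
  'q' x 4
  'j' x 1
  's' x 3
RLE = "s2t2q4j1s3"


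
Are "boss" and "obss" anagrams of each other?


Word 1: "boss" → sorted: boss
Word 2: "obss" → sorted: boss
Same letters? boss == boss
Anagram = Yes


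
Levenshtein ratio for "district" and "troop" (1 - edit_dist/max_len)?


Word 1: "district" (length 8)
Word 2: "troop" (length 5)
One optimal edit sequence:
  1. delete 'd'  (+1)
  2. delete 'i'  (+1)
  3. delete 's'  (+1)
  4. keep 't'
  5. keep 'r'
  6. substitute 'i' -> 'o'  (+1)
  7. substitute 'c' -> 'o'  (+1)
  8. substitute 't' -> 'p'  (+1)
Edit distance = 6
Max length = max(8, 5) = 8
Similarity = 1 - 6/8
= 0.2500


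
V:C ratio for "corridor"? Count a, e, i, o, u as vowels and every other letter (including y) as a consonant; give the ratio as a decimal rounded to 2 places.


Word: "corridor"
Vowels (a,e,i,o,u): 3
Consonants: 5
Ratio = 3/5
= 0.60


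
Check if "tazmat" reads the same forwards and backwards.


Word: "tazmat"
Reversed: "tamzat"
Forward == Backward? tazmat != tamzat
Palindrome = No


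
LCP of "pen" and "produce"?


Word 1: "pen"
Word 2: "produce"
Comparing from start:
  Pos 0: 'p' == 'p'
  Pos 1: 'e' != 'r' (stop)
LCP = "p" (length 1)


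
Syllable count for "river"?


Word: "river"
Syllable breakdown: riv | er
Counting: 2 parts
= 2 syllables


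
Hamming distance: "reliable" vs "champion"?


Comparing character by character (same length = 8):
  Pos 0: 'r' vs 'c' !=
  Pos 1: 'e' vs 'h' !=
  Pos 2: 'l' vs 'a' !=
  Pos 3: 'i' vs 'm' !=
  Pos 4: 'a' vs 'p' !=
  Pos 5: 'b' vs 'i' !=
  Pos 6: 'l' vs 'o' !=
  Pos 7: 'e' vs 'n' !=
Hamming distance = 8


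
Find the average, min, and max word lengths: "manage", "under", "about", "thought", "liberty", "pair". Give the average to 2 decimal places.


Lengths: "manage"=6, "under"=5, "about"=5, "thought"=7, "liberty"=7, "pair"=4
Sum = 34, Count = 6
Average = 34/6 = 5.67
= avg=5.67, min=4, max=7


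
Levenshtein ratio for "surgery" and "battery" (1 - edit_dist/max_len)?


Word 1: "surgery" (length 7)
Word 2: "battery" (length 7)
One optimal edit sequence:
  1. substitute 's' -> 'b'  (+1)
  2. substitute 'u' -> 'a'  (+1)
  3. substitute 'r' -> 't'  (+1)
  4. substitute 'g' -> 't'  (+1)
  5. keep 'e'
  6. keep 'r'
  7. keep 'y'
Edit distance = 4
Max length = max(7, 7) = 7
Similarity = 1 - 4/7
= 0.4286


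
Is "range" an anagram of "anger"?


Word 1: "anger" → sorted: aegnr
Word 2: "range" → sorted: aegnr
Same letters? aegnr == aegnr
Anagram = Yes


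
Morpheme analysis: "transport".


Word: "transport"
Morphemes: trans- + port
Each morpheme carries meaning
= 2 morphemes


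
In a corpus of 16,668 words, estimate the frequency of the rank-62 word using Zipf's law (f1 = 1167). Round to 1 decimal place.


Zipf's law: f(r) = f(1) / r
f(1) = 1167
f(62) = 1167 / 62
= 18.8 occurrences


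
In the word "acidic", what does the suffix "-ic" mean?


Suffix: -ic
Example: acidic (acid + -ic)
Meaning = relating to


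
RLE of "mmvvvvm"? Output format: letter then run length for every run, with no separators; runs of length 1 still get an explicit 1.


String: "mmvvvvm"
Scanning for consecutive runs:
  'm' x 2
  'v' x 4
  'm' x 1
RLE = "m2v4m1"


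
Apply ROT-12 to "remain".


Word: "remain"
Shift: 12
Each letter → (letter + shift) mod 26:
  'r' (17) + 12 = 3 → 'd'
  'e' (4) + 12 = 16 → 'q'
  'm' (12) + 12 = 24 → 'y'
  'a' (0) + 12 = 12 → 'm'
  'i' (8) + 12 = 20 → 'u'
  'n' (13) + 12 = 25 → 'z'
Result = "dqymuz"


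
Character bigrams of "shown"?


Word: "shown" (length 5)
Number of bigrams = 5 - 2 + 1 = 4
  Position 0: "sh"
  Position 1: "ho"
  Position 2: "ow"
  Position 3: "wn"
Bigrams = "sh", "ho", "ow", "wn"


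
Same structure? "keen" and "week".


Pattern of "keen": [0, 1, 1, 2]
Pattern of "week": [0, 1, 1, 2]
Patterns match
Same pattern = Yes


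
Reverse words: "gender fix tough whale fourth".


Original: "gender fix tough whale fourth"
Words (1..n): gender | fix | tough | whale | fourth
Reversed (n..1): fourth | whale | tough | fix | gender
Result = "fourth whale tough fix gender"


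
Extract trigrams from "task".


Word: "task" (length 4)
Number of trigrams = 4 - 3 + 1 = 2
  Position 0: "tas"
  Position 1: "ask"
Trigrams = "tas", "ask"


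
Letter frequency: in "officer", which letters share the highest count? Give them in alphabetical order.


Word: "officer"
Letter counts:
  'c': 1
  'e': 1
  'f': 2
  'i': 1
  'o': 1
  'r': 1
Maximum count = 2
Most frequent = 'f' (2 times each)


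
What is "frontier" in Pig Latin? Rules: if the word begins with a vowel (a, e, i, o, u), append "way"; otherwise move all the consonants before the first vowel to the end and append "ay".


Word: "frontier"
Starts with consonant(s) → move to end, add 'ay'
Consonant cluster: "fr"
Pig Latin = "ontierfray"


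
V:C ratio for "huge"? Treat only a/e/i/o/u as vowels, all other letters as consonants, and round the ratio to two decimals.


Word: "huge"
Vowels (a,e,i,o,u): 2
Consonants: 2
Ratio = 2/2
= 1.00


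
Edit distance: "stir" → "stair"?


Word 1: "stir" (length 4)
Word 2: "stair" (length 5)
One optimal edit sequence (insert/delete/substitute each cost 1):
  1. keep 's'
  2. keep 't'
  3. insert 'a'  (+1)
  4. keep 'i'
  5. keep 'r'
Total edit operations: 1
Edit distance = 1


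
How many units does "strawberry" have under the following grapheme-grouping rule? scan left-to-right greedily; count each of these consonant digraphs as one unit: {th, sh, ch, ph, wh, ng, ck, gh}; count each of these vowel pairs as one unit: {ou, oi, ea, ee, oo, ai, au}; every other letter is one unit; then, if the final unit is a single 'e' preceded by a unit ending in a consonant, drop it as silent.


Word: "strawberry" (10 letters)
Left-to-right scan:
  1. 's' (letter)
  2. 't' (letter)
  3. 'r' (letter)
  4. 'a' (letter)
  5. 'w' (letter)
  6. 'b' (letter)
  7. 'e' (letter)
  8. 'r' (letter)
  9. 'r' (letter)
  10. 'y' (letter)
Units from scan: 10
Sound units = 10 units


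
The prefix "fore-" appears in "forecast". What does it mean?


Prefix: fore-
Example: forecast (fore- + cast)
Meaning = before


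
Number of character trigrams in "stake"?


Word: "stake" (length 5)
Number of 3-grams = length - 3 + 1 = 5 - 3 + 1
= 3


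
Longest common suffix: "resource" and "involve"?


Word 1: "resource"
Word 2: "involve"
Comparing from end:
  Pos -1: 'e' == 'e'
  Pos -2: 'c' != 'v' (stop)
LCS = "e" (length 1)


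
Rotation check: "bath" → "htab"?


Word: "bath", Candidate: "htab"
Method: check if candidate is substring of word+word
"bathbath" contains "htab"? No
Is rotation = No


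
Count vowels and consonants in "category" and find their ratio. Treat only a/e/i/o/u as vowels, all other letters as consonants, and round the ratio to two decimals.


Word: "category"
Vowels (a,e,i,o,u): 3
Consonants: 5
Ratio = 3/5
= 0.60


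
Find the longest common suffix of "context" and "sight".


Word 1: "context"
Word 2: "sight"
Comparing from end:
  Pos -1: 't' == 't'
  Pos -2: 'x' != 'h' (stop)
LCS = "t" (length 1)


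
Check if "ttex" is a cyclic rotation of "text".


Word: "text", Candidate: "ttex"
Method: check if candidate is substring of word+word
"texttext" contains "ttex"? Yes
Is rotation = Yes


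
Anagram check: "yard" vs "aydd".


Word 1: "yard" → sorted: adry
Word 2: "aydd" → sorted: addy
Same letters? adry != addy
Anagram = No


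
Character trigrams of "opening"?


Word: "opening" (length 7)
Number of trigrams = 7 - 3 + 1 = 5
  Position 0: "ope"
  Position 1: "pen"
  Position 2: "eni"
  Position 3: "nin"
  Position 4: "ing"
Trigrams = "ope", "pen", "eni", "nin", "ing"


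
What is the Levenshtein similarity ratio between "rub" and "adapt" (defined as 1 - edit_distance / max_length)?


Word 1: "rub" (length 3)
Word 2: "adapt" (length 5)
One optimal edit sequence:
  1. insert 'a'  (+1)
  2. insert 'd'  (+1)
  3. substitute 'r' -> 'a'  (+1)
  4. substitute 'u' -> 'p'  (+1)
  5. substitute 'b' -> 't'  (+1)
Edit distance = 5
Max length = max(3, 5) = 5
Similarity = 1 - 5/5
= 0.0000


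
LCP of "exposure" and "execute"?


Word 1: "exposure"
Word 2: "execute"
Comparing from start:
  Pos 0: 'e' == 'e'
  Pos 1: 'x' == 'x'
  Pos 2: 'p' != 'e' (stop)
LCP = "ex" (length 2)


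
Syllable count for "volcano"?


Word: "volcano"
Syllable breakdown: vol | ca | no
Counting: 3 parts
= 3 syllables


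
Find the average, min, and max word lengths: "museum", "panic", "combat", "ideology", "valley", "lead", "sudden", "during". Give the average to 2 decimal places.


Lengths: "museum"=6, "panic"=5, "combat"=6, "ideology"=8, "valley"=6, "lead"=4, "sudden"=6, "during"=6
Sum = 47, Count = 8
Average = 47/8 = 5.88
= avg=5.88, min=4, max=8


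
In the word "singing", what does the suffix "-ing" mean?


Suffix: -ing
As in: singing -> sing + -ing
Meaning = present participle


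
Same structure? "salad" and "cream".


Pattern of "salad": [0, 1, 2, 1, 3]
Pattern of "cream": [0, 1, 2, 3, 4]
Patterns do not match
Same pattern = No


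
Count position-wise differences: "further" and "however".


Comparing character by character (same length = 7):
  Pos 0: 'f' vs 'h' !=
  Pos 1: 'u' vs 'o' !=
  Pos 2: 'r' vs 'w' !=
  Pos 3: 't' vs 'e' !=
  Pos 4: 'h' vs 'v' !=
  Pos 5: 'e' vs 'e' =
  Pos 6: 'r' vs 'r' =
Hamming distance = 5


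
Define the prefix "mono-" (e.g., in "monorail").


Prefix: mono-
Example: monorail (mono- + rail)
Meaning = one


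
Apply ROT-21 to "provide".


Word: "provide"
Shift: 21
Each letter → (letter + shift) mod 26:
  'p' (15) + 21 = 10 → 'k'
  'r' (17) + 21 = 12 → 'm'
  'o' (14) + 21 = 9 → 'j'
  'v' (21) + 21 = 16 → 'q'
  'i' (8) + 21 = 3 → 'd'
  'd' (3) + 21 = 24 → 'y'
  'e' (4) + 21 = 25 → 'z'
Result = "kmjqdyz"


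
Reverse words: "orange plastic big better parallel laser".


Original: "orange plastic big better parallel laser"
Words (1..n): orange | plastic | big | better | parallel | laser
Reversed (n..1): laser | parallel | better | big | plastic | orange
Result = "laser parallel better big plastic orange"


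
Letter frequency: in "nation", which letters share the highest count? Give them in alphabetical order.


Word: "nation"
Letter counts:
  'a': 1
  'i': 1
  'n': 2
  'o': 1
  't': 1
Maximum count = 2
Most frequent = 'n' (2 times each)


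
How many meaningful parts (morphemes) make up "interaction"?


Word: "interaction"
Morphemes: inter- | act | -ion
Each morpheme carries meaning
= 3 morphemes


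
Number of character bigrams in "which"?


Word: "which" (length 5)
Number of 2-grams = length - 2 + 1 = 5 - 2 + 1
= 4


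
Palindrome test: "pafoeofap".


Word: "pafoeofap"
Reversed: "pafoeofap"
Forward == Backward? pafoeofap == pafoeofap
Palindrome = Yes


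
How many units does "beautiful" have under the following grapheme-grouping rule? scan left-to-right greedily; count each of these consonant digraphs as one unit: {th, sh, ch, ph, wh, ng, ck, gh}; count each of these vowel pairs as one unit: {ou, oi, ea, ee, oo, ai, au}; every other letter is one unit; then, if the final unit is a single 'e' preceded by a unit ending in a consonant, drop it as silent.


Word: "beautiful" (9 letters)
Left-to-right scan:
  1. 'b' (letter)
  2. 'ea' (vowel-pair)
  3. 'u' (letter)
  4. 't' (letter)
  5. 'i' (letter)
  6. 'f' (letter)
  7. 'u' (letter)
  8. 'l' (letter)
Units from scan: 8
Sound units = 8 units


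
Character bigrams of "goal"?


Word: "goal" (length 4)
Number of bigrams = 4 - 2 + 1 = 3
  Position 0: "go"
  Position 1: "oa"
  Position 2: "al"
Bigrams = "go", "oa", "al"


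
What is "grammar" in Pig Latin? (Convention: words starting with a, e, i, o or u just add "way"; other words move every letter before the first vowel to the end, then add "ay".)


Word: "grammar"
Starts with consonant(s) → move to end, add 'ay'
Consonant cluster: "gr"
Pig Latin = "ammargray"


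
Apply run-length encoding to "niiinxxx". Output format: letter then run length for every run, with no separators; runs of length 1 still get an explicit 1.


String: "niiinxxx"
Scanning for consecutive runs:
  'n' x 1
  'i' x 3
  'n' x 1
  'x' x 3
RLE = "n1i3n1x3"


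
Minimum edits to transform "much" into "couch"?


Word 1: "much" (length 4)
Word 2: "couch" (length 5)
One optimal edit sequence (insert/delete/substitute each cost 1):
  1. insert 'c'  (+1)
  2. substitute 'm' -> 'o'  (+1)
  3. keep 'u'
  4. keep 'c'
  5. keep 'h'
Total edit operations: 2
Edit distance = 2


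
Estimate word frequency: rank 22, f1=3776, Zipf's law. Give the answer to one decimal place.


Zipf's law: f(r) = f(1) / r
f(1) = 3776
f(22) = 3776 / 22
= 171.6 occurrences


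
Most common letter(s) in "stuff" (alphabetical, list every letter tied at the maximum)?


Word: "stuff"
Letter counts:
  'f': 2
  's': 1
  't': 1
  'u': 1
Maximum count = 2
Most frequent = 'f' (2 times each)


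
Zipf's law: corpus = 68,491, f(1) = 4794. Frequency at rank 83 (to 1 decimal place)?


Zipf's law: f(r) = f(1) / r
f(1) = 4794
f(83) = 4794 / 83
= 57.8 occurrences


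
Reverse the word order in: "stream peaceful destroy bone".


Original: "stream peaceful destroy bone"
Words (1..n): stream | peaceful | destroy | bone
Reversed (n..1): bone | destroy | peaceful | stream
Result = "bone destroy peaceful stream"


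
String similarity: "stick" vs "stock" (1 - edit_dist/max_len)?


Word 1: "stick" (length 5)
Word 2: "stock" (length 5)
One optimal edit sequence:
  1. keep 's'
  2. keep 't'
  3. substitute 'i' -> 'o'  (+1)
  4. keep 'c'
  5. keep 'k'
Edit distance = 1
Max length = max(5, 5) = 5
Similarity = 1 - 1/5
= 0.8000


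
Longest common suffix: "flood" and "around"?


Word 1: "flood"
Word 2: "around"
Comparing from end:
  Pos -1: 'd' == 'd'
  Pos -2: 'o' != 'n' (stop)
LCS = "d" (length 1)


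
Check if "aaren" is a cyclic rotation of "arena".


Word: "arena", Candidate: "aaren"
Method: check if candidate is substring of word+word
"arenaarena" contains "aaren"? Yes
Is rotation = Yes


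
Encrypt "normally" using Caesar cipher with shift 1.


Word: "normally"
Shift: 1
Each letter → (letter + shift) mod 26:
  'n' (13) + 1 = 14 → 'o'
  'o' (14) + 1 = 15 → 'p'
  'r' (17) + 1 = 18 → 's'
  'm' (12) + 1 = 13 → 'n'
  'a' (0) + 1 = 1 → 'b'
  'l' (11) + 1 = 12 → 'm'
  'l' (11) + 1 = 12 → 'm'
  'y' (24) + 1 = 25 → 'z'
Result = "opsnbmmz"


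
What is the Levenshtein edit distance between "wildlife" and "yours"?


Word 1: "wildlife" (length 8)
Word 2: "yours" (length 5)
One optimal edit sequence (insert/delete/substitute each cost 1):
  1. delete 'w'  (+1)
  2. delete 'i'  (+1)
  3. delete 'l'  (+1)
  4. substitute 'd' -> 'y'  (+1)
  5. substitute 'l' -> 'o'  (+1)
  6. substitute 'i' -> 'u'  (+1)
  7. substitute 'f' -> 'r'  (+1)
  8. substitute 'e' -> 's'  (+1)
Total edit operations: 8
Edit distance = 8


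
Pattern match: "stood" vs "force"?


Pattern of "stood": [0, 1, 2, 2, 3]
Pattern of "force": [0, 1, 2, 3, 4]
Patterns do not match
Same pattern = No


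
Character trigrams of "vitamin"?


Word: "vitamin" (length 7)
Number of trigrams = 7 - 3 + 1 = 5
  Position 0: "vit"
  Position 1: "ita"
  Position 2: "tam"
  Position 3: "ami"
  Position 4: "min"
Trigrams = "vit", "ita", "tam", "ami", "min"


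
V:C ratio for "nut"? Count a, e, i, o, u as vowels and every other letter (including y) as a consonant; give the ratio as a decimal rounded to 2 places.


Word: "nut"
Vowels (a,e,i,o,u): 1
Consonants: 2
Ratio = 1/2
= 0.50


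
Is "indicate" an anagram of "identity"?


Word 1: "identity" → sorted: deiintty
Word 2: "indicate" → sorted: acdeiint
Same letters? deiintty != acdeiint
Anagram = No


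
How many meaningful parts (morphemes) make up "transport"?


Word: "transport"
Morphemes: trans- / port
Each morpheme carries meaning
= 2 morphemes


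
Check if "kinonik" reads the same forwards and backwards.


Word: "kinonik"
Reversed: "kinonik"
Forward == Backward? kinonik == kinonik
Palindrome = Yes


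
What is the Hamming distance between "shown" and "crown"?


Comparing character by character (same length = 5):
  Pos 0: 's' vs 'c' !=
  Pos 1: 'h' vs 'r' !=
  Pos 2: 'o' vs 'o' =
  Pos 3: 'w' vs 'w' =
  Pos 4: 'n' vs 'n' =
Hamming distance = 2


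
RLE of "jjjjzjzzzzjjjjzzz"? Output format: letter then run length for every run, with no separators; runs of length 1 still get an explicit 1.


String: "jjjjzjzzzzjjjjzzz"
Scanning for consecutive runs:
  'j' x 4
  'z' x 1
  'j' x 1
  'z' x 4
  'j' x 4
  'z' x 3
RLE = "j4z1j1z4j4z3"


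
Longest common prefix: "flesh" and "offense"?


Word 1: "flesh"
Word 2: "offense"
Comparing from start:
  Pos 0: 'f' != 'o' (stop)
LCP = "" (length 0)


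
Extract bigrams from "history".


Word: "history" (length 7)
Number of bigrams = 7 - 2 + 1 = 6
  Position 0: "hi"
  Position 1: "is"
  Position 2: "st"
  Position 3: "to"
  Position 4: "or"
  Position 5: "ry"
Bigrams = "hi", "is", "st", "to", "or", "ry"


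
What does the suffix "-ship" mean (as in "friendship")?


Suffix: -ship
Example: friendship (friend + -ship)
Meaning = state / position


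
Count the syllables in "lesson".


Word: "lesson"
Syllable breakdown: les-son
Counting: 2 parts
= 2 syllables


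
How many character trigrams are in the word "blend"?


Word: "blend" (length 5)
Number of 3-grams = length - 3 + 1 = 5 - 3 + 1
= 3


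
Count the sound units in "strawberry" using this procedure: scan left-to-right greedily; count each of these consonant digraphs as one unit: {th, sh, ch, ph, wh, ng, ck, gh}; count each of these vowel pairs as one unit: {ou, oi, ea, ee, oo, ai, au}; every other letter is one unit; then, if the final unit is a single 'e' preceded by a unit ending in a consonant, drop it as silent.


Word: "strawberry" (10 letters)
Left-to-right scan:
  1. 's' (letter)
  2. 't' (letter)
  3. 'r' (letter)
  4. 'a' (letter)
  5. 'w' (letter)
  6. 'b' (letter)
  7. 'e' (letter)
  8. 'r' (letter)
  9. 'r' (letter)
  10. 'y' (letter)
Units from scan: 10
Sound units = 10 units


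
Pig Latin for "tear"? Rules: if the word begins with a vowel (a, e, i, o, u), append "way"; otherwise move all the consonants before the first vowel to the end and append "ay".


Word: "tear"
Starts with consonant(s) → move to end, add 'ay'
Consonant cluster: "t"
Pig Latin = "eartay"


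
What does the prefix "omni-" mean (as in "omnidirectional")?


Prefix: omni-
Example: omnidirectional (omni- + directional)
Meaning = all


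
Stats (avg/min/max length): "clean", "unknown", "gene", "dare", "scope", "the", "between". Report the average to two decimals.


Lengths: "clean"=5, "unknown"=7, "gene"=4, "dare"=4, "scope"=5, "the"=3, "between"=7
Sum = 35, Count = 7
Average = 35/7 = 5.00
= avg=5.00, min=3, max=7


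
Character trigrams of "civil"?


Word: "civil" (length 5)
Number of trigrams = 5 - 3 + 1 = 3
  Position 0: "civ"
  Position 1: "ivi"
  Position 2: "vil"
Trigrams = "civ", "ivi", "vil"


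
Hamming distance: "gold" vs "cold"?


Comparing character by character (same length = 4):
  Pos 0: 'g' vs 'c' !=
  Pos 1: 'o' vs 'o' =
  Pos 2: 'l' vs 'l' =
  Pos 3: 'd' vs 'd' =
Hamming distance = 1


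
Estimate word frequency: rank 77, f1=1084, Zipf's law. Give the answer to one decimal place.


Zipf's law: f(r) = f(1) / r
f(1) = 1084
f(77) = 1084 / 77
= 14.1 occurrences


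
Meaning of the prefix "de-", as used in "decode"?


Prefix: de-
Example: decode (de- + code)
Meaning = remove / reverse


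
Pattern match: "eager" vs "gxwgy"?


Pattern of "eager": [0, 1, 2, 0, 3]
Pattern of "gxwgy": [0, 1, 2, 0, 3]
Patterns match
Same pattern = Yes


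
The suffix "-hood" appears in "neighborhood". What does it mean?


Suffix: -hood
Example: neighborhood = neighbor + -hood
Meaning = state / condition


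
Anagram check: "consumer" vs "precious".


Word 1: "consumer" → sorted: cemnorsu
Word 2: "precious" → sorted: ceioprsu
Same letters? cemnorsu != ceioprsu
Anagram = No


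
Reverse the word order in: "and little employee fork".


Original: "and little employee fork"
Words (1..n): and | little | employee | fork
Reversed (n..1): fork | employee | little | and
Result = "fork employee little and"


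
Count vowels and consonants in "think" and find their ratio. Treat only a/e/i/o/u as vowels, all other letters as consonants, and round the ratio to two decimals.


Word: "think"
Vowels (a,e,i,o,u): 1
Consonants: 4
Ratio = 1/4
= 0.25


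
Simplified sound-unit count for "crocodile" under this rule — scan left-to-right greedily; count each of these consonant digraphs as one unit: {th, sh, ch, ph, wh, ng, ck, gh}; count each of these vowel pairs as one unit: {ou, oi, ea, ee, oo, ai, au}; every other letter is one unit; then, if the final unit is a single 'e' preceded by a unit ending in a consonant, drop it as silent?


Word: "crocodile" (9 letters)
Left-to-right scan:
  [1] 'c' (letter)
  [2] 'r' (letter)
  [3] 'o' (letter)
  [4] 'c' (letter)
  [5] 'o' (letter)
  [6] 'd' (letter)
  [7] 'i' (letter)
  [8] 'l' (letter)
  [9] 'e' (letter)
Units from scan: 9
Final unit is 'e' after a consonant -> drop as silent (-1)
Sound units = 8 units


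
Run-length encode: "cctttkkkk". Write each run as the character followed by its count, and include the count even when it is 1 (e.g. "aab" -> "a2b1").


String: "cctttkkkk"
Scanning for consecutive runs:
  'c' x 2
  't' x 3
  'k' x 4
RLE = "c2t3k4"


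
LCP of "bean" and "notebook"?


Word 1: "bean"
Word 2: "notebook"
Comparing from start:
  Pos 0: 'b' != 'n' (stop)
LCP = "" (length 0)


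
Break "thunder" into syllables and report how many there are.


Word: "thunder"
Syllable breakdown: thun · der
Counting: 2 parts
= 2 syllables


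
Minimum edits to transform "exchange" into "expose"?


Word 1: "exchange" (length 8)
Word 2: "expose" (length 6)
One optimal edit sequence (insert/delete/substitute each cost 1):
  1. keep 'e'
  2. keep 'x'
  3. delete 'c'  (+1)
  4. delete 'h'  (+1)
  5. substitute 'a' -> 'p'  (+1)
  6. substitute 'n' -> 'o'  (+1)
  7. substitute 'g' -> 's'  (+1)
  8. keep 'e'
Total edit operations: 5
Edit distance = 5


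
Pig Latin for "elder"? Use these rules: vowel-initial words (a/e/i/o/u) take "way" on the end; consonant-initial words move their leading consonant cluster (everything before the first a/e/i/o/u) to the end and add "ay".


Word: "elder"
Starts with vowel → add 'way'
Pig Latin = "elderway"


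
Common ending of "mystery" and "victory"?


Word 1: "mystery"
Word 2: "victory"
Comparing from end:
  Pos -1: 'y' == 'y'
  Pos -2: 'r' == 'r'
  Pos -3: 'e' != 'o' (stop)
LCS = "ry" (length 2)


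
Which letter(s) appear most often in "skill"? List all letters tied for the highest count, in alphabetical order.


Word: "skill"
Letter counts:
  'i': 1
  'k': 1
  'l': 2
  's': 1
Maximum count = 2
Most frequent = 'l' (2 times each)


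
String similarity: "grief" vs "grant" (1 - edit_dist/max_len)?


Word 1: "grief" (length 5)
Word 2: "grant" (length 5)
One optimal edit sequence:
  1. keep 'g'
  2. keep 'r'
  3. substitute 'i' -> 'a'  (+1)
  4. substitute 'e' -> 'n'  (+1)
  5. substitute 'f' -> 't'  (+1)
Edit distance = 3
Max length = max(5, 5) = 5
Similarity = 1 - 3/5
= 0.4000
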